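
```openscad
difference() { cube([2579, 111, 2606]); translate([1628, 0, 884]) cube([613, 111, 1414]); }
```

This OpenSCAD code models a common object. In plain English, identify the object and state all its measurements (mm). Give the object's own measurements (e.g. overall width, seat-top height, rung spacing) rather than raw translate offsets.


A wall 2579 mm long (x), 111 mm thick (y), 2606 mm tall, with a rectangular window opening cut through it. The opening is 613 mm wide and 1414 mm tall; its sill is at z = 884 mm and its near (−x) edge is 1628 mm from the wall's −x end. The opening passes through the full wall thickness.


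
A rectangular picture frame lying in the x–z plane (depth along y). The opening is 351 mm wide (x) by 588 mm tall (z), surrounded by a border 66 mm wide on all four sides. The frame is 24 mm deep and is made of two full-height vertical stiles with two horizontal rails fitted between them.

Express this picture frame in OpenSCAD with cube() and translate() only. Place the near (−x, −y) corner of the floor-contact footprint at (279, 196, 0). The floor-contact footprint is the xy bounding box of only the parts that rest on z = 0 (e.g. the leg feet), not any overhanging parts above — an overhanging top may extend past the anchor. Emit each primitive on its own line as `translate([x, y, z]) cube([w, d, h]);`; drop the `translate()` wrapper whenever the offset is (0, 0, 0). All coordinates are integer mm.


translate([279, 196, 0]) cube([66, 24, 720]);
translate([696, 196, 0]) cube([66, 24, 720]);
translate([345, 196, 0]) cube([351, 24, 66]);
translate([345, 196, 654]) cube([351, 24, 66]);


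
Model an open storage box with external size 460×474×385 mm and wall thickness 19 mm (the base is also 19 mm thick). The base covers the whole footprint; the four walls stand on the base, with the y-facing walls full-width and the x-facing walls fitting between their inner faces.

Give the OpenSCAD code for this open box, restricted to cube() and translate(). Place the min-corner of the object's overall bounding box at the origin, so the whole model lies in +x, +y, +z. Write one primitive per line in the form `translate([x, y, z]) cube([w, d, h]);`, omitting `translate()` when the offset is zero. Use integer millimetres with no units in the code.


cube([460, 474, 19]);
translate([0, 0, 19]) cube([460, 19, 366]);
translate([0, 455, 19]) cube([460, 19, 366]);
translate([0, 19, 19]) cube([19, 436, 366]);
translate([441, 19, 19]) cube([19, 436, 366]);


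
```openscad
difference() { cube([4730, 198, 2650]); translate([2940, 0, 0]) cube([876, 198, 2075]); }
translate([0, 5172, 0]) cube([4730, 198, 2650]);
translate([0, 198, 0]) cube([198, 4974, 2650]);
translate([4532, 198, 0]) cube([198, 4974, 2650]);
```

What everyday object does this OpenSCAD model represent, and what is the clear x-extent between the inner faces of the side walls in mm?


A single room. The interior width is 4334 mm.

Four walls enclosing a rectangle with a door in the front wall — a room. Outside width 4730 minus two 198 mm walls gives 4334 mm.


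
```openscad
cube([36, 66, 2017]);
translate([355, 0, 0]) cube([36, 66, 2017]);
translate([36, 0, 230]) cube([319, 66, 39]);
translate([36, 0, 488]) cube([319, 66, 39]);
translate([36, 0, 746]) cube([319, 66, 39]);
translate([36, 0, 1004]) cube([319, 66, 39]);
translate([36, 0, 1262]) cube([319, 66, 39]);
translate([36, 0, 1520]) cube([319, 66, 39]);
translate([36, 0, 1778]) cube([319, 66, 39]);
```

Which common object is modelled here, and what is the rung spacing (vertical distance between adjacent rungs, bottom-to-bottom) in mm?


A ladder. The rung spacing is 258 mm.

Two tall 36×66 posts with 7 short bars between them — a ladder. Adjacent rungs sit at z = 230 and z = 488, so the spacing is 488 − 230 = 258 mm.


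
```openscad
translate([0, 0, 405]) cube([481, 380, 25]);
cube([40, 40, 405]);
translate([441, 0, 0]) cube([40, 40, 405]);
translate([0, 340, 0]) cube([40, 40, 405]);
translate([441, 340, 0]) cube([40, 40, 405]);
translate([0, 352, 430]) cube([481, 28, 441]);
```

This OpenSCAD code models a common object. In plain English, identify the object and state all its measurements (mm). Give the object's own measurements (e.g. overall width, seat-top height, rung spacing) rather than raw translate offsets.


A chair. The seat is a 481×380×25 mm slab with its top at z = 430 mm, on four 40×40 mm corner legs (flush with the seat edges, standing on z = 0). A flat backrest 28 mm thick, 441 mm tall, spans the full seat width and rises from the seat top along its +y edge, rear face flush with the rear of the seat.


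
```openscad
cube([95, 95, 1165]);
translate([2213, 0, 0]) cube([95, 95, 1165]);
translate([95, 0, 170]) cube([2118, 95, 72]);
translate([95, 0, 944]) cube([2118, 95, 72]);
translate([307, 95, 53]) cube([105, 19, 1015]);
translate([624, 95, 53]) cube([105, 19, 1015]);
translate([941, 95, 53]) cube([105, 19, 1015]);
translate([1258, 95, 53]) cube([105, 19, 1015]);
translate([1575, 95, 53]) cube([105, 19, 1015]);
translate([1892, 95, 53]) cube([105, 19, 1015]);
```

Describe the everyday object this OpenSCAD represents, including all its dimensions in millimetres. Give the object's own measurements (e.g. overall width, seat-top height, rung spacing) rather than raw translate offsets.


A fence section. Two 95×95 mm posts, 1165 mm tall, stand on the floor with a clear span of 2118 mm between their inner faces. Two horizontal rails of 95×72 mm section span the gap between the posts with their undersides at z = 170 mm and z = 944 mm, flush with the posts' −y face. 6 pickets, each 105 mm wide, 19 mm thick and 1015 mm tall, are fixed to the +y face of the rails with their bottoms at z = 53 mm, spaced across the span with a 212 mm gap after the −x post and between neighbouring pickets, with 216 mm left before the +x post.


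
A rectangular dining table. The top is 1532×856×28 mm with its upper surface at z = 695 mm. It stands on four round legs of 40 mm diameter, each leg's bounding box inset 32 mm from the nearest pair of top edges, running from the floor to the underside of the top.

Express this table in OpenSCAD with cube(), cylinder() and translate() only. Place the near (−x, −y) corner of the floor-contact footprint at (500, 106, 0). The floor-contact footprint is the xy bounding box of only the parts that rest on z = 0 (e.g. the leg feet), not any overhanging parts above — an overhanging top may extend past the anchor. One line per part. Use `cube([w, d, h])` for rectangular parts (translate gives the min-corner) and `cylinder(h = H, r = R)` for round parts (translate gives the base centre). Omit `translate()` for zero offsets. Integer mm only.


translate([468, 74, 667]) cube([1532, 856, 28]);
translate([520, 126, 0]) cylinder(h = 667, r = 20);
translate([1948, 126, 0]) cylinder(h = 667, r = 20);
translate([520, 878, 0]) cylinder(h = 667, r = 20);
translate([1948, 878, 0]) cylinder(h = 667, r = 20);


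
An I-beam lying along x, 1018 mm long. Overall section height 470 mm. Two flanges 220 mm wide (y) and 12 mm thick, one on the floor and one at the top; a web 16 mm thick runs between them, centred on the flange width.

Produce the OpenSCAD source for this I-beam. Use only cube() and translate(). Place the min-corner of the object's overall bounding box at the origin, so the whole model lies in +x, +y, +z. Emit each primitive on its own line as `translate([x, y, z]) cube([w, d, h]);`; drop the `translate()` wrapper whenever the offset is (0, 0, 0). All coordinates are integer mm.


cube([1018, 220, 12]);
translate([0, 102, 12]) cube([1018, 16, 446]);
translate([0, 0, 458]) cube([1018, 220, 12]);


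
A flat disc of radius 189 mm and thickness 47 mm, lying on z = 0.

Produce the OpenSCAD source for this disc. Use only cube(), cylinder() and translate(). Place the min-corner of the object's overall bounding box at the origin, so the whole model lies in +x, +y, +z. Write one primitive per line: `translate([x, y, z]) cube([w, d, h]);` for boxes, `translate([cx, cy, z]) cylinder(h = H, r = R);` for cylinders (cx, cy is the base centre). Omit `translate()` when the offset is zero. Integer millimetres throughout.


translate([189, 189, 0]) cylinder(h = 47, r = 189);


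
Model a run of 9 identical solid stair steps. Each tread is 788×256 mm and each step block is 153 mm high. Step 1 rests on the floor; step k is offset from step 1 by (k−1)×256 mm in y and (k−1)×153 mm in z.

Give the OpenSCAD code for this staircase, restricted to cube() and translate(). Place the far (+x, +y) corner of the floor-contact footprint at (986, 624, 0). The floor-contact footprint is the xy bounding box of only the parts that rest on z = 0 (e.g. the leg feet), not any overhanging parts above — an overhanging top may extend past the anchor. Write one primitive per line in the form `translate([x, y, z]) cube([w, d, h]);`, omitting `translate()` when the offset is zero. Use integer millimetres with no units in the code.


translate([198, 368, 0]) cube([788, 256, 153]);
translate([198, 624, 153]) cube([788, 256, 153]);
translate([198, 880, 306]) cube([788, 256, 153]);
translate([198, 1136, 459]) cube([788, 256, 153]);
translate([198, 1392, 612]) cube([788, 256, 153]);
translate([198, 1648, 765]) cube([788, 256, 153]);
translate([198, 1904, 918]) cube([788, 256, 153]);
translate([198, 2160, 1071]) cube([788, 256, 153]);
translate([198, 2416, 1224]) cube([788, 256, 153]);


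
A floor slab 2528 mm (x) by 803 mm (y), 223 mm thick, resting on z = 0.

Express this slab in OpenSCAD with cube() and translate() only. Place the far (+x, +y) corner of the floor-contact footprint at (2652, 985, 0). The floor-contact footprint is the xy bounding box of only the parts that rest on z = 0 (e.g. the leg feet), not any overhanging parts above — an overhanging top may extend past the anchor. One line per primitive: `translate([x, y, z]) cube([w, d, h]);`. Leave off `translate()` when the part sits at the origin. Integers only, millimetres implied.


translate([124, 182, 0]) cube([2528, 803, 223]);


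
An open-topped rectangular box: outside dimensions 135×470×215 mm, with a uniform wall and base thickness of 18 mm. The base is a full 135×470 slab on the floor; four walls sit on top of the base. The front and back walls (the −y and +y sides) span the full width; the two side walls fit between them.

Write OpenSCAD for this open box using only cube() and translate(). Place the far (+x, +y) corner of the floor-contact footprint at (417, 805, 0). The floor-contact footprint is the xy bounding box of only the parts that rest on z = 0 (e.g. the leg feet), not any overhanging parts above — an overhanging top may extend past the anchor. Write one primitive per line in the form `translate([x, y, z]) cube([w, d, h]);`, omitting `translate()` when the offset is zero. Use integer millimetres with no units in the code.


translate([282, 335, 0]) cube([135, 470, 18]);
translate([282, 335, 18]) cube([135, 18, 197]);
translate([282, 787, 18]) cube([135, 18, 197]);
translate([282, 353, 18]) cube([18, 434, 197]);
translate([399, 353, 18]) cube([18, 434, 197]);


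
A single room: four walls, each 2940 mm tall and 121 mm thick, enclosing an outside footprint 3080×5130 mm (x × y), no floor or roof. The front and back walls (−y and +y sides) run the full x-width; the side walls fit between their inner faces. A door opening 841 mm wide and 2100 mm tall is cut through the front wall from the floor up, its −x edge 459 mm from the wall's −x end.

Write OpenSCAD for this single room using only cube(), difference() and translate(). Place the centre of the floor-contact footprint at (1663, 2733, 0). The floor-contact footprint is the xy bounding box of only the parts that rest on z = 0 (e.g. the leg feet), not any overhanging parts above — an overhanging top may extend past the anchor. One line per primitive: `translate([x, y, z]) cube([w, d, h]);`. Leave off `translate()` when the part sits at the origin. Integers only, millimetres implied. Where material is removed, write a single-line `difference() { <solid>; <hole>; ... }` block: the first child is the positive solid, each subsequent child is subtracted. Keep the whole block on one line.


difference() { translate([123, 168, 0]) cube([3080, 121, 2940]); translate([582, 168, 0]) cube([841, 121, 2100]); }
translate([123, 5177, 0]) cube([3080, 121, 2940]);
translate([123, 289, 0]) cube([121, 4888, 2940]);
translate([3082, 289, 0]) cube([121, 4888, 2940]);


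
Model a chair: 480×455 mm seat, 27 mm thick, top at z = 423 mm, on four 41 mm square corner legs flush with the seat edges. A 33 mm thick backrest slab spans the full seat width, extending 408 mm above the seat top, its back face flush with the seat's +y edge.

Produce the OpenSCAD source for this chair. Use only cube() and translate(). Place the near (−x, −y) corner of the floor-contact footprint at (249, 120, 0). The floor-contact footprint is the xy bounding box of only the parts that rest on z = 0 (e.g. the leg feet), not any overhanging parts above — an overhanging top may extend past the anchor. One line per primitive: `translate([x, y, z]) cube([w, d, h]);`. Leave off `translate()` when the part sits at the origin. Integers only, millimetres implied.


// leg_h = 423 - 27 = 396
translate([249, 120, 396]) cube([480, 455, 27]);
translate([249, 120, 0]) cube([41, 41, 396]);
translate([688, 120, 0]) cube([41, 41, 396]);
translate([249, 534, 0]) cube([41, 41, 396]);
translate([688, 534, 0]) cube([41, 41, 396]);
translate([249, 542, 423]) cube([480, 33, 408]);


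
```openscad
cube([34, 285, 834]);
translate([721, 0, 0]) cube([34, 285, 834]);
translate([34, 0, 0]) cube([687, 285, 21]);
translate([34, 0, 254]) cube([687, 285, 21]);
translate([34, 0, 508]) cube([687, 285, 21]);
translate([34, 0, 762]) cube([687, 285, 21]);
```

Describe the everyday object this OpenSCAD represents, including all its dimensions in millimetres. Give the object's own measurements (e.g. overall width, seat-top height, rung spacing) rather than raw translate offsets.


An open bookshelf. Two side panels, each 34 mm thick, 285 mm deep and 834 mm tall, stand 755 mm apart (outside-to-outside). Between them sit 4 shelves, each 21 mm thick and 285 mm deep, spanning the full gap between the sides. The bottom shelf rests on the floor (its underside at z = 0) and the clear gap between one shelf's top and the next shelf's underside is 233 mm.


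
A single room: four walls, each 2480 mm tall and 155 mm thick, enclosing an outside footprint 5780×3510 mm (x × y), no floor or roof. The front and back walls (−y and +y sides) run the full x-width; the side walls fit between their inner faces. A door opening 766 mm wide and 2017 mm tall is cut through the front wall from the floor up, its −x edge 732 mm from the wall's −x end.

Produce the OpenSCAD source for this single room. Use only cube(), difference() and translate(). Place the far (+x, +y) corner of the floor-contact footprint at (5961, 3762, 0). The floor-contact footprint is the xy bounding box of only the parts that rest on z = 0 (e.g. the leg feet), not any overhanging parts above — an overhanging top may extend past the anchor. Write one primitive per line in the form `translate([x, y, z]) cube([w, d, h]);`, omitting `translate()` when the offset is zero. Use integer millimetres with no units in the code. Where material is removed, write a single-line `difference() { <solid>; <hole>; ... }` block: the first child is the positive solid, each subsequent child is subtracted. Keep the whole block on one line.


difference() { translate([181, 252, 0]) cube([5780, 155, 2480]); translate([913, 252, 0]) cube([766, 155, 2017]); }
translate([181, 3607, 0]) cube([5780, 155, 2480]);
translate([181, 407, 0]) cube([155, 3200, 2480]);
translate([5806, 407, 0]) cube([155, 3200, 2480]);


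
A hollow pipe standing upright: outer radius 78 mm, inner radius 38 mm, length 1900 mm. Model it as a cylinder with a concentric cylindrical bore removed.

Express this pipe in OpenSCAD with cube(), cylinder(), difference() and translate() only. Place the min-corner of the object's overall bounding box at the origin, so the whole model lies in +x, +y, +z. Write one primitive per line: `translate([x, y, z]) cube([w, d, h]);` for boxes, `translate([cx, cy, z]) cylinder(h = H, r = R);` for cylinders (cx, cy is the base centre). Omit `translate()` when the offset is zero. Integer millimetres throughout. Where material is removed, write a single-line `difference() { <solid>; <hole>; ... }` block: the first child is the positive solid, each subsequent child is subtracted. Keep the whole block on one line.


difference() { translate([78, 78, 0]) cylinder(h = 1900, r = 78); translate([78, 78, 0]) cylinder(h = 1900, r = 38); }


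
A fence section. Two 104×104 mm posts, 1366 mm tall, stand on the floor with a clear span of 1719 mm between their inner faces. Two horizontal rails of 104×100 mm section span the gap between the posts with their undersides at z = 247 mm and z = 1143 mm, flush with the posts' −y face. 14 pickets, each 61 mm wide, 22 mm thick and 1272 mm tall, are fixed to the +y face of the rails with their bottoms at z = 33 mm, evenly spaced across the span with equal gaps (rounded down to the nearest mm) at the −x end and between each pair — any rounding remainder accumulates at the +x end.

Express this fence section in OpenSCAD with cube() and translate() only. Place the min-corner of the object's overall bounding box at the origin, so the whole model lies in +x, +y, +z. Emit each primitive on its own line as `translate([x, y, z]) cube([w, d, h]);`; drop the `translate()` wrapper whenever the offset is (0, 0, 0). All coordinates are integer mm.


cube([104, 104, 1366]);
translate([1823, 0, 0]) cube([104, 104, 1366]);
translate([104, 0, 247]) cube([1719, 104, 100]);
translate([104, 0, 1143]) cube([1719, 104, 100]);
translate([161, 104, 33]) cube([61, 22, 1272]);
translate([279, 104, 33]) cube([61, 22, 1272]);
translate([397, 104, 33]) cube([61, 22, 1272]);
translate([515, 104, 33]) cube([61, 22, 1272]);
translate([633, 104, 33]) cube([61, 22, 1272]);
translate([751, 104, 33]) cube([61, 22, 1272]);
translate([869, 104, 33]) cube([61, 22, 1272]);
translate([987, 104, 33]) cube([61, 22, 1272]);
translate([1105, 104, 33]) cube([61, 22, 1272]);
translate([1223, 104, 33]) cube([61, 22, 1272]);
translate([1341, 104, 33]) cube([61, 22, 1272]);
translate([1459, 104, 33]) cube([61, 22, 1272]);
translate([1577, 104, 33]) cube([61, 22, 1272]);
translate([1695, 104, 33]) cube([61, 22, 1272]);


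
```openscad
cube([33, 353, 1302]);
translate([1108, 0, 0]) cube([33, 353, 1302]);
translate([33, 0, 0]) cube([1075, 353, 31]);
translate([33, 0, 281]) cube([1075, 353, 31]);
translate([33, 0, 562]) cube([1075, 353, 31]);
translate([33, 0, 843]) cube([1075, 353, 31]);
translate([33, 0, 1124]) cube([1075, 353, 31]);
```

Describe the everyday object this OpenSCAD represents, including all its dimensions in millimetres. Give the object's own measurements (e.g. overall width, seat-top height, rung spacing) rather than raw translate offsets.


An open bookshelf. Two side panels, each 33 mm thick, 353 mm deep and 1302 mm tall, stand 1141 mm apart (outside-to-outside). Between them sit 5 shelves, each 31 mm thick and 353 mm deep, spanning the full gap between the sides. The bottom shelf rests on the floor (its underside at z = 0) and the clear gap between one shelf's top and the next shelf's underside is 250 mm.


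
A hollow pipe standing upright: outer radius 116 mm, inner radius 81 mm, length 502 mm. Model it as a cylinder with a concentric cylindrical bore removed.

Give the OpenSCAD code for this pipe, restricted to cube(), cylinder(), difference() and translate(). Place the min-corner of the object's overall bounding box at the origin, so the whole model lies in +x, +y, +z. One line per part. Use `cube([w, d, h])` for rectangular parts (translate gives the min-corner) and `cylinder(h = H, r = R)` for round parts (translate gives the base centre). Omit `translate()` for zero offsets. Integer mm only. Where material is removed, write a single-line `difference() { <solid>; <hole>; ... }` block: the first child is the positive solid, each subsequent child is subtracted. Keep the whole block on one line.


difference() { translate([116, 116, 0]) cylinder(h = 502, r = 116); translate([116, 116, 0]) cylinder(h = 502, r = 81); }


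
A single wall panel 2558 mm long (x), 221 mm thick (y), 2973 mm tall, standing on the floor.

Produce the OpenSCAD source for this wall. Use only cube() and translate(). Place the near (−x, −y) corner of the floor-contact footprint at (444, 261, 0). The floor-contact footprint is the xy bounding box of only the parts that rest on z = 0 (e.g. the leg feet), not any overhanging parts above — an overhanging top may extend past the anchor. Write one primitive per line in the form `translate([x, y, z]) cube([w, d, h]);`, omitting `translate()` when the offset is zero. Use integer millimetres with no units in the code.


translate([444, 261, 0]) cube([2558, 221, 2973]);


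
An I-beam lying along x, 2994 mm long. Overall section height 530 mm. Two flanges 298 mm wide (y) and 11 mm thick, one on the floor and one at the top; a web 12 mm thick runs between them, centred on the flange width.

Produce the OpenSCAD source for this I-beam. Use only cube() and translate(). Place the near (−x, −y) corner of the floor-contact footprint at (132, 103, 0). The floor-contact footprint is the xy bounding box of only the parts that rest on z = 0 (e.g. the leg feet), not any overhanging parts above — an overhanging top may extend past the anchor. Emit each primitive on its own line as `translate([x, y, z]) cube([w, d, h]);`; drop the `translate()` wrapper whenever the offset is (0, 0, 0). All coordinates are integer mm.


translate([132, 103, 0]) cube([2994, 298, 11]);
translate([132, 246, 11]) cube([2994, 12, 508]);
translate([132, 103, 519]) cube([2994, 298, 11]);


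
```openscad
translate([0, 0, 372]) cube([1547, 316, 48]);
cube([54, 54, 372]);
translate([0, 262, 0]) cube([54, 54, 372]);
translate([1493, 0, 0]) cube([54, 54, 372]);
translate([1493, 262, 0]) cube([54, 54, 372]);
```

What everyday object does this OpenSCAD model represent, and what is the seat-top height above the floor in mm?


A bench. The seat-top height is 420 mm.

A long slab on four corner posts — a bench. The slab sits at z = 372 with thickness 48, so the top is 372 + 48 = 420 mm.


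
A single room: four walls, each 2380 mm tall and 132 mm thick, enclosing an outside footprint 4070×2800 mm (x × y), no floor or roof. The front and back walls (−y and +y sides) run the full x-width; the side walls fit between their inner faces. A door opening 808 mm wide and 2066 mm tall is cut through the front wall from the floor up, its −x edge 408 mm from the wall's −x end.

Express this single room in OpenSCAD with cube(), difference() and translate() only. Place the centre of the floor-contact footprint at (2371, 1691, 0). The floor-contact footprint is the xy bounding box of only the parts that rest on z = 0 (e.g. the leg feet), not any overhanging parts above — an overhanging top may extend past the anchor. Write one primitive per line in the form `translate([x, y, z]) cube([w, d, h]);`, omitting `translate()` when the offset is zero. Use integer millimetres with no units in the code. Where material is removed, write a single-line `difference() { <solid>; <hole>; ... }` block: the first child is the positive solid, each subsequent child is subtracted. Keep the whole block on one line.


difference() { translate([336, 291, 0]) cube([4070, 132, 2380]); translate([744, 291, 0]) cube([808, 132, 2066]); }
translate([336, 2959, 0]) cube([4070, 132, 2380]);
translate([336, 423, 0]) cube([132, 2536, 2380]);
translate([4274, 423, 0]) cube([132, 2536, 2380]);


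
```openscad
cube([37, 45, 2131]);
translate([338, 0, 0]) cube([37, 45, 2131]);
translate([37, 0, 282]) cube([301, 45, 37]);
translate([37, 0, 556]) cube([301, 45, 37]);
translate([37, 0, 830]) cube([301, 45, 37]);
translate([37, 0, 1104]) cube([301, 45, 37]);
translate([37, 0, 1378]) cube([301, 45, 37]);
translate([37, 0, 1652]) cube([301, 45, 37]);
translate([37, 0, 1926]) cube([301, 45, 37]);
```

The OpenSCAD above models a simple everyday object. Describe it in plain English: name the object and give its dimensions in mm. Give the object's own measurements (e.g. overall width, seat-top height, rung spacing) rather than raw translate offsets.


A straight ladder. Two 37×45 mm vertical rails, 2131 mm tall, stand 375 mm apart (outside-to-outside) with their front faces coplanar on the −y side. 7 rungs, each 45 mm deep and 37 mm tall, span between the inner faces of the rails, front faces flush with the rails. The lowest rung's underside is at z = 282 mm and rungs are spaced 274 mm apart (underside to underside).


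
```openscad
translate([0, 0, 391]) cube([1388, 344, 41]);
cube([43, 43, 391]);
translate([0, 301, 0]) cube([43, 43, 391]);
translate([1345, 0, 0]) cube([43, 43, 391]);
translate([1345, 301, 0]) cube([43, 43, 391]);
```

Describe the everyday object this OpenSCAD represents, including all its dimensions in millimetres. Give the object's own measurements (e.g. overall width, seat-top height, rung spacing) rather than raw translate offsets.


A bench: a 1388×344 mm seat slab, 41 mm thick, top at z = 432 mm, on four 43×43 mm square legs flush with the seat corners and standing on z = 0.


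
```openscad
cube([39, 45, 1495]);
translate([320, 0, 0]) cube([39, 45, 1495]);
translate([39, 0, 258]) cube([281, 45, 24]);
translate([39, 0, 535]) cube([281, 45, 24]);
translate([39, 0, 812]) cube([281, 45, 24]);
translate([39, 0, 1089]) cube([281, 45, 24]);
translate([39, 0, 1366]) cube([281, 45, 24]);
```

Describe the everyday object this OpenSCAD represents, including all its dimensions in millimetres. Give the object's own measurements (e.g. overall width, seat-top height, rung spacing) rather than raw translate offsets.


A straight ladder. Two 39×45 mm vertical rails, 1495 mm tall, stand 359 mm apart (outside-to-outside) with their front faces coplanar on the −y side. 5 rungs, each 45 mm deep and 24 mm tall, span between the inner faces of the rails, front faces flush with the rails. The lowest rung's underside is at z = 258 mm and rungs are spaced 277 mm apart (underside to underside).


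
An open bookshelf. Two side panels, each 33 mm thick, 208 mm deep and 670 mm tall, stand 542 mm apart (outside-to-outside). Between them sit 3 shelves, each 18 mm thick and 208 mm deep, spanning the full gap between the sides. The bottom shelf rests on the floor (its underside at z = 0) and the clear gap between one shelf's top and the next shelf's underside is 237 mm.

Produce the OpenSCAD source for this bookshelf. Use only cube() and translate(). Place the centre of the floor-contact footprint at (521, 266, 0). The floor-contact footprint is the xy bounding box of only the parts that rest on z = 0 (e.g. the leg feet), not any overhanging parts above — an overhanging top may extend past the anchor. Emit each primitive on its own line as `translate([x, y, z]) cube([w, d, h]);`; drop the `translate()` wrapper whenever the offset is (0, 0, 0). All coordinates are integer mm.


translate([250, 162, 0]) cube([33, 208, 670]);
translate([759, 162, 0]) cube([33, 208, 670]);
translate([283, 162, 0]) cube([476, 208, 18]);
translate([283, 162, 255]) cube([476, 208, 18]);
translate([283, 162, 510]) cube([476, 208, 18]);


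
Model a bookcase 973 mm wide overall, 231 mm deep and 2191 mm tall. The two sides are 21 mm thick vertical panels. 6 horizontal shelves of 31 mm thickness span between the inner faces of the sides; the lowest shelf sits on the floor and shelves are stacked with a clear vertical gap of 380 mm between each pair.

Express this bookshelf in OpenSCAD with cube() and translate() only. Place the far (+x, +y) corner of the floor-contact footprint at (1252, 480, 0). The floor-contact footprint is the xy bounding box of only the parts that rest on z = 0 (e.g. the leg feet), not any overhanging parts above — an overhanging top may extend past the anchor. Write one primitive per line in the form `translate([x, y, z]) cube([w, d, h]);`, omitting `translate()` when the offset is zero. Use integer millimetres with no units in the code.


translate([279, 249, 0]) cube([21, 231, 2191]);
translate([1231, 249, 0]) cube([21, 231, 2191]);
translate([300, 249, 0]) cube([931, 231, 31]);
translate([300, 249, 411]) cube([931, 231, 31]);
translate([300, 249, 822]) cube([931, 231, 31]);
translate([300, 249, 1233]) cube([931, 231, 31]);
translate([300, 249, 1644]) cube([931, 231, 31]);
translate([300, 249, 2055]) cube([931, 231, 31]);


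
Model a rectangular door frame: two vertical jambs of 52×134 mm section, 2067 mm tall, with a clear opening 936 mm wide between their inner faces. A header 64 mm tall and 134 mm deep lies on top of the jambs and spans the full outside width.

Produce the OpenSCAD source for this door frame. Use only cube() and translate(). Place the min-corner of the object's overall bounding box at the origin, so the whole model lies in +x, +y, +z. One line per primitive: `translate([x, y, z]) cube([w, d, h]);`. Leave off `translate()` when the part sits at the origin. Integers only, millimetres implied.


cube([52, 134, 2067]);
translate([988, 0, 0]) cube([52, 134, 2067]);
translate([0, 0, 2067]) cube([1040, 134, 64]);


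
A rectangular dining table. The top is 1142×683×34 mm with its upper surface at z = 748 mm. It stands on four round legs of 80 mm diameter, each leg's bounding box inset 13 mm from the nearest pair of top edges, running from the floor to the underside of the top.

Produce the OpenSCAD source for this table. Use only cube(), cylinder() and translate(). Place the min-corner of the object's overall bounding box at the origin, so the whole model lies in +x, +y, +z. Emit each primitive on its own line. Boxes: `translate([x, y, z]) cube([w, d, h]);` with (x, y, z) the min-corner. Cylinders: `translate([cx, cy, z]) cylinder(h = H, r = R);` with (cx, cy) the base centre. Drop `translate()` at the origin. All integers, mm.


// leg_h = 748 - 34 = 714
translate([0, 0, 714]) cube([1142, 683, 34]);
translate([53, 53, 0]) cylinder(h = 714, r = 40);
translate([1089, 53, 0]) cylinder(h = 714, r = 40);
translate([53, 630, 0]) cylinder(h = 714, r = 40);
translate([1089, 630, 0]) cylinder(h = 714, r = 40);


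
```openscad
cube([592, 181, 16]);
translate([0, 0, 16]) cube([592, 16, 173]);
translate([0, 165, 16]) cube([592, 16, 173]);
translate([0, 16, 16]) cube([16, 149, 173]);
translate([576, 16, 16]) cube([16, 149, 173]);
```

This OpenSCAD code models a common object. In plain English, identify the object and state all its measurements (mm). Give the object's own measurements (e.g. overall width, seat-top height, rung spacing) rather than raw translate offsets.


An open-topped rectangular box: outside dimensions 592×181×189 mm, with a uniform wall and base thickness of 16 mm. The base is a full 592×181 slab on the floor; four walls sit on top of the base. The front and back walls (the −y and +y sides) span the full width; the two side walls fit between them.


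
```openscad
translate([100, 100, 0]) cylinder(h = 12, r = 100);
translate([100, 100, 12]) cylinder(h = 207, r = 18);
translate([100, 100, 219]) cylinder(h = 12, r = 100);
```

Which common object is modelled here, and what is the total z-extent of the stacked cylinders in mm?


A spool. The overall height is 231 mm.

Three coaxial cylinders, large–small–large — a spool. Two 12 mm flanges and a 207 mm core give 12 + 207 + 12 = 231 mm.


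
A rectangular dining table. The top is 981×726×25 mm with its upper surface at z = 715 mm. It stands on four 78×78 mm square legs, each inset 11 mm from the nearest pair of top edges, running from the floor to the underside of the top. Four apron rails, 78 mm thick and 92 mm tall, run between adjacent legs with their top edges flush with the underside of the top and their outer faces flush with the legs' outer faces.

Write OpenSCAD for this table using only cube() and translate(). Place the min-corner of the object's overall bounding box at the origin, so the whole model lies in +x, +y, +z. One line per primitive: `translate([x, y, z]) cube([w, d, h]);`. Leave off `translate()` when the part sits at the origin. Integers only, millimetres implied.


translate([0, 0, 690]) cube([981, 726, 25]);
translate([11, 11, 0]) cube([78, 78, 690]);
translate([892, 11, 0]) cube([78, 78, 690]);
translate([11, 637, 0]) cube([78, 78, 690]);
translate([892, 637, 0]) cube([78, 78, 690]);
translate([89, 11, 598]) cube([803, 78, 92]);
translate([89, 637, 598]) cube([803, 78, 92]);
translate([11, 89, 598]) cube([78, 548, 92]);
translate([892, 89, 598]) cube([78, 548, 92]);


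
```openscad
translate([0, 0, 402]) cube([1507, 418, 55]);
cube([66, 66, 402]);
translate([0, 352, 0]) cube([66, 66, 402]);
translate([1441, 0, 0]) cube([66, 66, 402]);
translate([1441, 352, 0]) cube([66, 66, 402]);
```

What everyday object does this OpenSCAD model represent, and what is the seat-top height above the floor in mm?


A bench. The seat-top height is 457 mm.

A long slab on four corner posts — a bench. The slab sits at z = 402 with thickness 55, so the top is 402 + 55 = 457 mm.


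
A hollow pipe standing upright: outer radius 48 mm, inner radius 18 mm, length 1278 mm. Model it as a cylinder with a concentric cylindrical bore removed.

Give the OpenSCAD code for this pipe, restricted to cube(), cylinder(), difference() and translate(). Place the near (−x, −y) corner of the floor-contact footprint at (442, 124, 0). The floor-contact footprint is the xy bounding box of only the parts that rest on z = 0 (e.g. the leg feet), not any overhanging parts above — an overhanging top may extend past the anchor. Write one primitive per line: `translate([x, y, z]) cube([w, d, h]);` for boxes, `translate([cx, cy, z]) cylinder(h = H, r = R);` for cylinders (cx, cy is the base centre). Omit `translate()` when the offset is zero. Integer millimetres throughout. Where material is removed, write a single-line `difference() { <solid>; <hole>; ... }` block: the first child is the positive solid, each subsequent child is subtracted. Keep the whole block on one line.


difference() { translate([490, 172, 0]) cylinder(h = 1278, r = 48); translate([490, 172, 0]) cylinder(h = 1278, r = 18); }


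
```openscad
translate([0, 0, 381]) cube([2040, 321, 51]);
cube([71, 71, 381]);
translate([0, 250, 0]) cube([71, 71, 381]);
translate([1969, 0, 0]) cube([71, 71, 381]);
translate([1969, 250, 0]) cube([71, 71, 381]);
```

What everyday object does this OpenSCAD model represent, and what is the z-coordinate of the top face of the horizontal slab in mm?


A bench. The seat-top height is 432 mm.

A long slab on four corner posts — a bench. The slab sits at z = 381 with thickness 51, so the top is 381 + 51 = 432 mm.


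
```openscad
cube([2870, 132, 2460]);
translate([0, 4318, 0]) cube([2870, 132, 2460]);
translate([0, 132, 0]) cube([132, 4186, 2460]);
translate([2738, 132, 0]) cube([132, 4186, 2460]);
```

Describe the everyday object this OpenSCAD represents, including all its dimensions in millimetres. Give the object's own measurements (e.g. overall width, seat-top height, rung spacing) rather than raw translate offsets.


The wall frame of a small rectangular building: four walls, each 2460 mm tall and 132 mm thick, enclosing a footprint 2870 mm (x) by 4450 mm (y) outside-to-outside, with no floor or roof. The front and back walls (the −y and +y sides) span the full width; the two side walls fit between them.


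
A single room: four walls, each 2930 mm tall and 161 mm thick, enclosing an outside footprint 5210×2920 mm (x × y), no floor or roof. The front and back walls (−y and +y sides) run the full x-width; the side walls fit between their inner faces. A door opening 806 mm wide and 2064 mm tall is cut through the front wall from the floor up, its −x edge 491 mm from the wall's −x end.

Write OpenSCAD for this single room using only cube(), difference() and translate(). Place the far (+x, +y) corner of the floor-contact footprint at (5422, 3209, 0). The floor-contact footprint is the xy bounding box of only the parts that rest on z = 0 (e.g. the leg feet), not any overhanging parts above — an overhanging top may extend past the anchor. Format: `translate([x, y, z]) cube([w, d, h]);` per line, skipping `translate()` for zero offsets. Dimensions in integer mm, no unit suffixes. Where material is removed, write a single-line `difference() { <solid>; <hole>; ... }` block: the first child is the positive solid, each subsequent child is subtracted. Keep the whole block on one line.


difference() { translate([212, 289, 0]) cube([5210, 161, 2930]); translate([703, 289, 0]) cube([806, 161, 2064]); }
translate([212, 3048, 0]) cube([5210, 161, 2930]);
translate([212, 450, 0]) cube([161, 2598, 2930]);
translate([5261, 450, 0]) cube([161, 2598, 2930]);


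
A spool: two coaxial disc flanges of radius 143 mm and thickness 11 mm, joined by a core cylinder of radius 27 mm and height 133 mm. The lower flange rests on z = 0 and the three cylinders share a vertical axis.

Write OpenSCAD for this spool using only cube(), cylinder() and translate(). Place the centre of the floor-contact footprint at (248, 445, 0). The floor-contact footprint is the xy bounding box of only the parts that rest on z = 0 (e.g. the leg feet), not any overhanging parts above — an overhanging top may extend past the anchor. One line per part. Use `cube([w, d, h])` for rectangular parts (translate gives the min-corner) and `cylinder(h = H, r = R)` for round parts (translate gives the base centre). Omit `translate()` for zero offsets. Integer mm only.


translate([248, 445, 0]) cylinder(h = 11, r = 143);
translate([248, 445, 11]) cylinder(h = 133, r = 27);
translate([248, 445, 144]) cylinder(h = 11, r = 143);


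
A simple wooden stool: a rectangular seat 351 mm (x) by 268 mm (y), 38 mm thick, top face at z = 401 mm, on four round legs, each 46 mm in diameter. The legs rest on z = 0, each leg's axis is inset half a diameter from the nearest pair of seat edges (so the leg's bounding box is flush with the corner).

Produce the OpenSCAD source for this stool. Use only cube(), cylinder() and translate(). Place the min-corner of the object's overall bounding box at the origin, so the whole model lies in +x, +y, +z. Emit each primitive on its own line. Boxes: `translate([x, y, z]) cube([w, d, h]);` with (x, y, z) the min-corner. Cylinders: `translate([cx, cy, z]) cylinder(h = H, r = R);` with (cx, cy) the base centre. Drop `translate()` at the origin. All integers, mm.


// leg_h = 401 - 38 = 363
translate([0, 0, 363]) cube([351, 268, 38]);
translate([23, 23, 0]) cylinder(h = 363, r = 23);
translate([328, 23, 0]) cylinder(h = 363, r = 23);
translate([23, 245, 0]) cylinder(h = 363, r = 23);
translate([328, 245, 0]) cylinder(h = 363, r = 23);


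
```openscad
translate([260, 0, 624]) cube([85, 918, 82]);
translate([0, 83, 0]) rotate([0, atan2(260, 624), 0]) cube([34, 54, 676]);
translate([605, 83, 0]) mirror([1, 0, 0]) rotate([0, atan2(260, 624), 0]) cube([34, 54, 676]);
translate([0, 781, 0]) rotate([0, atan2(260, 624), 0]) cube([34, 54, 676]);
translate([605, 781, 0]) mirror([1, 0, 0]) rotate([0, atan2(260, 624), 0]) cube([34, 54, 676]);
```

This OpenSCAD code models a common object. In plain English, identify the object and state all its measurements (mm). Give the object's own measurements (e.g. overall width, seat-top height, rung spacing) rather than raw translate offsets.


A sawhorse. A 85×918×82 mm beam (x, y, z) sits on two A-frame leg pairs. Each pair is two raked legs of 34×54 mm section (54 mm along y) splaying symmetrically in x. Each leg rises 624 mm vertically over 260 mm of horizontal reach and is 676 mm long along its own axis. Every leg's outer bottom edge rests on the floor and its outer top edge meets a bottom edge of the beam — the left legs (tilting toward +x) meet the beam's −x bottom edge, the right legs (their mirror images, tilting toward −x) meet its +x bottom edge — so the leg tops tuck under the beam, the beam's underside is 624 mm above the floor, and the feet are 605 mm apart outside-to-outside with the beam centred between them. The two leg pairs are set in 83 mm from either end of the beam.
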